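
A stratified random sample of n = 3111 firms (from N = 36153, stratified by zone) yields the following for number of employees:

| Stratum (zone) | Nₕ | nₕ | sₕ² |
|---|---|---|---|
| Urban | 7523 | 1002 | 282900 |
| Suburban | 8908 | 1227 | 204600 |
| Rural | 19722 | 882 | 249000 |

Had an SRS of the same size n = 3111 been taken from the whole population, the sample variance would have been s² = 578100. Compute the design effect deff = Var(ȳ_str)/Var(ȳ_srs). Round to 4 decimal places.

Var(ȳ_str) = Σ Wₕ²(1−fₕ)sₕ²/nₕ with Wₕ = Nₕ/36153:
  Urban: (7523/36153)²·(1−1002/7523)·282900/1002 = 10.596972
  Suburban: (8908/36153)²·(1−1227/8908)·204600/1227 = 8.7291179
  Rural: (19722/36153)²·(1−882/19722)·249000/882 = 80.255339
  → Var(ȳ_str) = 99.581429.
Var(ȳ_srs) = (1 − 3111/36153)·578100/3111 = 169.83412.
deff = 99.581429 / 169.83412 = 0.5863.

0.5863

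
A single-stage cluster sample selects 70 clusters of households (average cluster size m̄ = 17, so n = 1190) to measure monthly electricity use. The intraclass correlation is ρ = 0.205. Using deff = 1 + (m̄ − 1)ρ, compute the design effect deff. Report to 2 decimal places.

deff = 1 + (17 − 1)·0.205 = 1 + 3.28 = 4.28.

4.28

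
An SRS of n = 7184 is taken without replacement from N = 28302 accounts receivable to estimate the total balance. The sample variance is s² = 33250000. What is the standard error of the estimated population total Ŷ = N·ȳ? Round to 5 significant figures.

Var(Ŷ) = N²·Var(ȳ) = N²·(1 − n/N)·s²/n.
f = 7184/28302 = 0.25383365; Var(ȳ) = 0.74616635·33250000/7184 = 3453.5121.
Var(Ŷ) = 28302² · 3453.5121 = 2.7662743 × 10^12.
SE(Ŷ) = √(2.7662743 × 10^12) = 1.6632 × 10^6.

1.6632 × 10^6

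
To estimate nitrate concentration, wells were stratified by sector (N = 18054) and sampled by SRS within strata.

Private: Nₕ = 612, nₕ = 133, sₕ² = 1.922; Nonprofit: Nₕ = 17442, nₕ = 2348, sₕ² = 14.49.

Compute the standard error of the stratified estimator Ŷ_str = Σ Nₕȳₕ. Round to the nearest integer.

Var(Ŷ_str) = Σₕ Nₕ²(1 − fₕ)sₕ²/nₕ.
Private: 612²·(1 − 133/612)·1.922/133 = 4236.3192.
Nonprofit: 17442²·(1 − 2348/17442)·14.49/2348 = 1.6246915 × 10^6.
Sum = 1.6289278 × 10^6.
SE = √(1.6289278 × 10^6) = 1276.

1276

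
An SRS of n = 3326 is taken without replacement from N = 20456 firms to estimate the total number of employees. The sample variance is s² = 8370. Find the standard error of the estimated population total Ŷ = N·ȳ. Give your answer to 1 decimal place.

29695.5

Var(Ŷ) = N²·Var(ȳ) = N²·(1 − n/N)·s²/n.
f = 3326/20456 = 0.16259288; Var(ȳ) = 0.83740712·8370/3326 = 2.1073655.
Var(Ŷ) = 20456² · 2.1073655 = 8.8182274 × 10^8.
SE(Ŷ) = √(8.8182274 × 10^8) = 29695.5.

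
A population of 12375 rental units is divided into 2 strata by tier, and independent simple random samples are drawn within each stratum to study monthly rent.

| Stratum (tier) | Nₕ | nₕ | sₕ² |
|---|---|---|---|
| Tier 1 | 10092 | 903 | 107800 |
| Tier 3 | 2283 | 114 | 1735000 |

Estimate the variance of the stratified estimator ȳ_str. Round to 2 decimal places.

Var(ȳ_str) = Σₕ Wₕ²(1 − fₕ)sₕ²/nₕ with Wₕ = Nₕ/N, N = 12375.
Tier 1: Wₕ = 0.81551515; term = 0.81551515²·(1 − 0.08947681)·107800/903 = 72.291309.
Tier 3: Wₕ = 0.18448485; term = 0.18448485²·(1 − 0.04993430)·1735000/114 = 492.11848.
Sum = 564.40979.

564.41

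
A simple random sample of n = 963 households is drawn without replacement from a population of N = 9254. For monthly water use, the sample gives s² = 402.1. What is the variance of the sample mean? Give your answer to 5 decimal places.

0.37410

Under SRS without replacement, Var(ȳ) = (1 − f)·s²/n with f = n/N = 963/9254 = 0.10406311.
Var(ȳ) = (1 − 0.10406311)·402.1/963 = 0.89593689·0.41754933 = 0.37409784.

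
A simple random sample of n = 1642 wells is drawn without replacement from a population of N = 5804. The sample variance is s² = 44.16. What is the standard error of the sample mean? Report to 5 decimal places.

Under SRS without replacement, Var(ȳ) = (1 − f)·s²/n with f = n/N = 1642/5804 = 0.28290834.
Var(ȳ) = (1 − 0.28290834)·44.16/1642 = 0.71709166·0.026894032 = 0.019285486.
SE(ȳ) = √(0.019285486) = 0.13887.

0.13887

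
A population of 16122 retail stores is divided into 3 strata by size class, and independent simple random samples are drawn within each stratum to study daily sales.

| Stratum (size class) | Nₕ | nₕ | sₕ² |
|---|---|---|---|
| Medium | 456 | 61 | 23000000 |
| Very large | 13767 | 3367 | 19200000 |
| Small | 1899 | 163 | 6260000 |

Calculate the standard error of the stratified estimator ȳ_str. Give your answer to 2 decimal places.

Var(ȳ_str) = Σₕ Wₕ²(1 − fₕ)sₕ²/nₕ with Wₕ = Nₕ/N, N = 16122.
Medium: Wₕ = 0.02828433; term = 0.02828433²·(1 − 0.13377193)·23000000/61 = 261.28959.
Very large: Wₕ = 0.85392631; term = 0.85392631²·(1 − 0.24457035)·19200000/3367 = 3141.1808.
Small: Wₕ = 0.11778936; term = 0.11778936²·(1 − 0.08583465)·6260000/163 = 487.10611.
Sum = 3889.5765.
SE = √(3889.5765) = 62.37.

62.37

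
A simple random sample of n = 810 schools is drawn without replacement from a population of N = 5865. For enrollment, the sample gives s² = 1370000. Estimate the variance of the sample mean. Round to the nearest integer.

1458

Under SRS without replacement, Var(ȳ) = (1 − f)·s²/n with f = n/N = 810/5865 = 0.13810742.
Var(ȳ) = (1 − 0.13810742)·1370000/810 = 0.86189258·1691.358 = 1457.7689.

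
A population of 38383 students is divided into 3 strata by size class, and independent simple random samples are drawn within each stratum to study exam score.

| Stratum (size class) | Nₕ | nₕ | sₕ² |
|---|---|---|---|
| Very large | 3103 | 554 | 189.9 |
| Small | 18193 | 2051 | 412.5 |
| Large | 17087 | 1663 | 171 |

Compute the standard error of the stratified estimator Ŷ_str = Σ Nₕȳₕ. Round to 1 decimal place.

Var(Ŷ_str) = Σₕ Nₕ²(1 − fₕ)sₕ²/nₕ.
Very large: 3103²·(1 − 554/3103)·189.9/554 = 2.7112328 × 10^6.
Small: 18193²·(1 − 2051/18193)·412.5/2051 = 5.9063606 × 10^7.
Large: 17087²·(1 − 1663/17087)·171/1663 = 2.7099838 × 10^7.
Sum = 8.8874677 × 10^7.
SE = √(8.8874677 × 10^7) = 9427.3.

9427.3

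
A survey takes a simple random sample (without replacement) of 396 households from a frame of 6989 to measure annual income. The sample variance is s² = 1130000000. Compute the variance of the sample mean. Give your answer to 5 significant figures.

2.6919 × 10^6

Under SRS without replacement, Var(ȳ) = (1 − f)·s²/n with f = n/N = 396/6989 = 0.05666047.
Var(ȳ) = (1 − 0.05666047)·1130000000/396 = 0.94333953·2.8535354 × 10^6 = 2.6918527 × 10^6.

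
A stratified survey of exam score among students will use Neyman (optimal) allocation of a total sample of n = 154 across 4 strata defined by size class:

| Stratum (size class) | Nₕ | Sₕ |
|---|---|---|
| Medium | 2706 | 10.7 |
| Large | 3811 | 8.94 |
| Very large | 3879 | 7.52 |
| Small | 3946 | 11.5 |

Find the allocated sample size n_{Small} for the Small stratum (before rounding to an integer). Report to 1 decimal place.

50.8

Neyman allocation: nₕ = n·NₕSₕ / Σⱼ NⱼSⱼ.
Σ NⱼSⱼ = 2706·10.7 + 3811·8.94 + 3879·7.52 + 3946·11.5 = 137573.62.
n_{Small} = 154·3946·11.5 / 137573.62 = 50.8.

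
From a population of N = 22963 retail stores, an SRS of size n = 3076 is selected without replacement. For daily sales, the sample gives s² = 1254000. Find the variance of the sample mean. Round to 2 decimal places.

353.06

Under SRS without replacement, Var(ȳ) = (1 − f)·s²/n with f = n/N = 3076/22963 = 0.13395462.
Var(ȳ) = (1 − 0.13395462)·1254000/3076 = 0.86604538·407.6723 = 353.06271.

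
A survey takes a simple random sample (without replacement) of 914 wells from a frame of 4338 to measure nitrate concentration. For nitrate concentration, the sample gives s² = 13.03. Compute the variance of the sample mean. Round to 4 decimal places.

Under SRS without replacement, Var(ȳ) = (1 − f)·s²/n with f = n/N = 914/4338 = 0.21069617.
Var(ȳ) = (1 − 0.21069617)·13.03/914 = 0.78930383·0.014256018 = 0.011252329.

0.0113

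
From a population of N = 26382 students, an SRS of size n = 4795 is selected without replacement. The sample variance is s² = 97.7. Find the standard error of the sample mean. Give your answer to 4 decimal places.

Under SRS without replacement, Var(ȳ) = (1 − f)·s²/n with f = n/N = 4795/26382 = 0.18175271.
Var(ȳ) = (1 − 0.18175271)·97.7/4795 = 0.81824729·0.020375391 = 0.016672108.
SE(ȳ) = √(0.016672108) = 0.1291.

0.1291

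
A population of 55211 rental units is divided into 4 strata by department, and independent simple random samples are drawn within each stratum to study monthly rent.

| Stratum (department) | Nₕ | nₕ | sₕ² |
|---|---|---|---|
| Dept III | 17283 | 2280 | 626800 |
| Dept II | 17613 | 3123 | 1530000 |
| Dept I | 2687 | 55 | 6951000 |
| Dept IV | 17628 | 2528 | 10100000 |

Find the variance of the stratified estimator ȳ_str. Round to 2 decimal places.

Var(ȳ_str) = Σₕ Wₕ²(1 − fₕ)sₕ²/nₕ with Wₕ = Nₕ/N, N = 55211.
Dept III: Wₕ = 0.31303545; term = 0.31303545²·(1 − 0.13192154)·626800/2280 = 23.38515.
Dept II: Wₕ = 0.31901252; term = 0.31901252²·(1 − 0.17731221)·1530000/3123 = 41.017571.
Dept I: Wₕ = 0.04866784; term = 0.04866784²·(1 − 0.02046892)·6951000/55 = 293.2155.
Dept IV: Wₕ = 0.31928420; term = 0.31928420²·(1 − 0.14340821)·10100000/2528 = 348.87758.
Sum = 706.4958.

706.50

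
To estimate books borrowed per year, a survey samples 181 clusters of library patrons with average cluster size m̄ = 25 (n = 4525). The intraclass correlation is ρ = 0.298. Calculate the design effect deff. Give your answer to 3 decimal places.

8.152

deff = 1 + (25 − 1)·0.298 = 1 + 7.152 = 8.152.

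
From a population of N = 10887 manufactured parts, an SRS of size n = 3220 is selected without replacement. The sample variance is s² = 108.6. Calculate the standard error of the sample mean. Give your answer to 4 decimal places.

Under SRS without replacement, Var(ȳ) = (1 − f)·s²/n with f = n/N = 3220/10887 = 0.29576559.
Var(ȳ) = (1 − 0.29576559)·108.6/3220 = 0.70423441·0.033726708 = 0.023751508.
SE(ȳ) = √(0.023751508) = 0.1541.

0.1541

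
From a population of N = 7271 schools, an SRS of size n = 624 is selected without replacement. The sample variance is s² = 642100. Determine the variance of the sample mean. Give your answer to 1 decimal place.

940.7

Under SRS without replacement, Var(ȳ) = (1 − f)·s²/n with f = n/N = 624/7271 = 0.08582038.
Var(ȳ) = (1 − 0.08582038)·642100/624 = 0.91417962·1029.0064 = 940.69669.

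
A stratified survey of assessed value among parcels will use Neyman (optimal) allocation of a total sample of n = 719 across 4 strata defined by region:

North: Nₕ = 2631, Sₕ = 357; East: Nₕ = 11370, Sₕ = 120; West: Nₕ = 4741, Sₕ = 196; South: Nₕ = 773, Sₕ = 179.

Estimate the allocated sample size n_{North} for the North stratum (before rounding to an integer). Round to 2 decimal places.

Neyman allocation: nₕ = n·NₕSₕ / Σⱼ NⱼSⱼ.
Σ NⱼSⱼ = 2631·357 + 11370·120 + 4741·196 + 773·179 = 3.37127 × 10^6.
n_{North} = 719·2631·357 / (3.37127 × 10^6) = 200.32.

200.32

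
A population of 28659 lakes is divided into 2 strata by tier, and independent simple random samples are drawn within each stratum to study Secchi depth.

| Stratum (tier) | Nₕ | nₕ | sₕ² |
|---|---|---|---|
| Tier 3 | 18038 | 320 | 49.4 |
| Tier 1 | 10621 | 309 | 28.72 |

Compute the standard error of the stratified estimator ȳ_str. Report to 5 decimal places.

Var(ȳ_str) = Σₕ Wₕ²(1 − fₕ)sₕ²/nₕ with Wₕ = Nₕ/N, N = 28659.
Tier 3: Wₕ = 0.62940089; term = 0.62940089²·(1 − 0.01774033)·49.4/320 = 0.060070049.
Tier 1: Wₕ = 0.37059911; term = 0.37059911²·(1 − 0.02909331)·28.72/309 = 0.01239402.
Sum = 0.072464069.
SE = √(0.072464069) = 0.26919.

0.26919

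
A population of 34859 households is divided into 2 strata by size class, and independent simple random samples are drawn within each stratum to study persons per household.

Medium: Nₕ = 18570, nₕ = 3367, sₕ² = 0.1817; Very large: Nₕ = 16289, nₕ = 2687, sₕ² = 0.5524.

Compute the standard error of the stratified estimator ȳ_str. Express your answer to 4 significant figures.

0.007073

Var(ȳ_str) = Σₕ Wₕ²(1 − fₕ)sₕ²/nₕ with Wₕ = Nₕ/N, N = 34859.
Medium: Wₕ = 0.53271752; term = 0.53271752²·(1 − 0.18131395)·0.1817/3367 = 1.2537853 × 10^-5.
Very large: Wₕ = 0.46728248; term = 0.46728248²·(1 − 0.16495795)·0.5524/2687 = 3.748464 × 10^-5.
Sum = 5.0022493 × 10^-5.
SE = √(5.0022493 × 10^-5) = 0.007073.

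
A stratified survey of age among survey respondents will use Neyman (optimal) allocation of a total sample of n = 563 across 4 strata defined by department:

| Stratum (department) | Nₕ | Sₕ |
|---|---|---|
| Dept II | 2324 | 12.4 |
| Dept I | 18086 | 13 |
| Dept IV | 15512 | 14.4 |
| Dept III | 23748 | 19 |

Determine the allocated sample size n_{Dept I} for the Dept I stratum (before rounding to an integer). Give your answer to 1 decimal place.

Neyman allocation: nₕ = n·NₕSₕ / Σⱼ NⱼSⱼ.
Σ NⱼSⱼ = 2324·12.4 + 18086·13 + 15512·14.4 + 23748·19 = 938520.4.
n_{Dept I} = 563·18086·13 / 938520.4 = 141.0.

141.0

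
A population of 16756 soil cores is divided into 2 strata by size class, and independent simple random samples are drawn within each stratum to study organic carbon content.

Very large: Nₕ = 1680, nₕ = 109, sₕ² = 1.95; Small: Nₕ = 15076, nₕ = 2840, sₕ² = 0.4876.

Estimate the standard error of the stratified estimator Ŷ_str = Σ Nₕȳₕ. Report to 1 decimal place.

Var(Ŷ_str) = Σₕ Nₕ²(1 − fₕ)sₕ²/nₕ.
Very large: 1680²·(1 − 109/1680)·1.95/109 = 47216.477.
Small: 15076²·(1 − 2840/15076)·0.4876/2840 = 31671.669.
Sum = 78888.146.
SE = √(78888.146) = 280.9.

280.9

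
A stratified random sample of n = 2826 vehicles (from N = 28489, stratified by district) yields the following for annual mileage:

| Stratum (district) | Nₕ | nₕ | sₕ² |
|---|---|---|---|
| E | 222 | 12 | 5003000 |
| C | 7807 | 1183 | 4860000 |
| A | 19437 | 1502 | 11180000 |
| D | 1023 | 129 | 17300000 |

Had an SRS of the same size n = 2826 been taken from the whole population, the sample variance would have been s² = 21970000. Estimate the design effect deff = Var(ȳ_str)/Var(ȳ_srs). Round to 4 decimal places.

0.5189

Var(ȳ_str) = Σ Wₕ²(1−fₕ)sₕ²/nₕ with Wₕ = Nₕ/28489:
  E: (222/28489)²·(1−12/222)·5003000/12 = 23.947882
  C: (7807/28489)²·(1−1183/7807)·4860000/1183 = 261.759
  A: (19437/28489)²·(1−1502/19437)·11180000/1502 = 3197.04
  D: (1023/28489)²·(1−129/1023)·17300000/129 = 151.11763
  → Var(ȳ_str) = 3633.8645.
Var(ȳ_srs) = (1 − 2826/28489)·21970000/2826 = 7003.0644.
deff = 3633.8645 / 7003.0644 = 0.5189.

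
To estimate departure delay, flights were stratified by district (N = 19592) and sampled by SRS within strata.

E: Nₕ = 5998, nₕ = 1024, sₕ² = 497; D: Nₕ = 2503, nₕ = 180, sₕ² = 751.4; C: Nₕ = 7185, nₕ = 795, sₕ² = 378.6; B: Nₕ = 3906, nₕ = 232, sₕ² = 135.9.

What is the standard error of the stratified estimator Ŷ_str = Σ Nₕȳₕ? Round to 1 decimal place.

8308.0

Var(Ŷ_str) = Σₕ Nₕ²(1 − fₕ)sₕ²/nₕ.
E: 5998²·(1 − 1024/5998)·497/1024 = 1.4480004 × 10^7.
D: 2503²·(1 − 180/2503)·751.4/180 = 2.4272178 × 10^7.
C: 7185²·(1 − 795/7185)·378.6/795 = 2.1864579 × 10^7.
B: 3906²·(1 − 232/3906)·135.9/232 = 8.4062609 × 10^6.
Sum = 6.9023022 × 10^7.
SE = √(6.9023022 × 10^7) = 8308.0.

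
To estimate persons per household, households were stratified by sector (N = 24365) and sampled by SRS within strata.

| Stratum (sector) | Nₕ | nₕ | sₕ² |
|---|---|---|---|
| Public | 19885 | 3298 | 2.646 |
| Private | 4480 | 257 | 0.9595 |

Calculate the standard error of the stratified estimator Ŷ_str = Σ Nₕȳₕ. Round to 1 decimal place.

Var(Ŷ_str) = Σₕ Nₕ²(1 − fₕ)sₕ²/nₕ.
Public: 19885²·(1 − 3298/19885)·2.646/3298 = 264626.07.
Private: 4480²·(1 − 257/4480)·0.9595/257 = 70633.536.
Sum = 335259.61.
SE = √(335259.61) = 579.0.

579.0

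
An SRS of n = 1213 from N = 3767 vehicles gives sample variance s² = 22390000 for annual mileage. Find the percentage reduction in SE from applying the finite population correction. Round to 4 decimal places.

f = n/N = 1213/3767 = 0.32200690.
SE_no-fpc = √(s²/n) = 135.86158; SE_fpc = √((1−f)s²/n) = 111.86888.
Ratio = √(1−f) = 0.82340336. Reduction = 100·(1 − 0.82340336) = 17.6597%.

17.6597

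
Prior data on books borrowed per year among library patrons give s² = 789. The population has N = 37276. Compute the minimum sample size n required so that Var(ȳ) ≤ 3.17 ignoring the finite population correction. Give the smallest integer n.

249

Without fpc, n₀ = s²/D = 789/3.17 = 248.8959.
Rounding up, n = 249.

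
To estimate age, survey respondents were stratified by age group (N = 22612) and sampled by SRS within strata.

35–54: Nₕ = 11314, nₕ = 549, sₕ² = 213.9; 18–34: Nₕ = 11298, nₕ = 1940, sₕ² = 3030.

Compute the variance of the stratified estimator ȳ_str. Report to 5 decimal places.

0.41577

Var(ȳ_str) = Σₕ Wₕ²(1 − fₕ)sₕ²/nₕ with Wₕ = Nₕ/N, N = 22612.
35–54: Wₕ = 0.50035379; term = 0.50035379²·(1 − 0.04852395)·213.9/549 = 0.092809129.
18–34: Wₕ = 0.49964621; term = 0.49964621²·(1 − 0.17171181)·3030/1940 = 0.32295912.
Sum = 0.41576825.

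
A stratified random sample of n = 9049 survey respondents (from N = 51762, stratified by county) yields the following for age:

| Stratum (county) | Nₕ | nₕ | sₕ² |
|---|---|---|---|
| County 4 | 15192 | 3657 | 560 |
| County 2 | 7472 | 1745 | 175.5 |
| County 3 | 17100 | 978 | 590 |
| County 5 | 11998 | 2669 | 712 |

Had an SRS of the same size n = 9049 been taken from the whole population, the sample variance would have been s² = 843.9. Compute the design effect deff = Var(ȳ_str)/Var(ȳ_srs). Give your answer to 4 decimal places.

Var(ȳ_str) = Σ Wₕ²(1−fₕ)sₕ²/nₕ with Wₕ = Nₕ/51762:
  County 4: (15192/51762)²·(1−3657/15192)·560/3657 = 0.01001552
  County 2: (7472/51762)²·(1−1745/7472)·175.5/1745 = 0.0016062888
  County 3: (17100/51762)²·(1−978/17100)·590/978 = 0.062073479
  County 5: (11998/51762)²·(1−2669/11998)·712/2669 = 0.011144312
  → Var(ȳ_str) = 0.0848396.
Var(ȳ_srs) = (1 − 9049/51762)·843.9/9049 = 0.076955458.
deff = 0.0848396 / 0.076955458 = 1.1025.

1.1025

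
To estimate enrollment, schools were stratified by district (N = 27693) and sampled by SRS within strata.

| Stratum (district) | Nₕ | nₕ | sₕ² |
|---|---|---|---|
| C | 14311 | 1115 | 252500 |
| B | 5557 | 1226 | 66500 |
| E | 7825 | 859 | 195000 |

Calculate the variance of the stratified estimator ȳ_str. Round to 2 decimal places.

73.60

Var(ȳ_str) = Σₕ Wₕ²(1 − fₕ)sₕ²/nₕ with Wₕ = Nₕ/N, N = 27693.
C: Wₕ = 0.51677319; term = 0.51677319²·(1 − 0.07791210)·252500/1115 = 55.764626.
B: Wₕ = 0.20066443; term = 0.20066443²·(1 − 0.22062264)·66500/1226 = 1.7022359.
E: Wₕ = 0.28256238; term = 0.28256238²·(1 − 0.10977636)·195000/859 = 16.135011.
Sum = 73.601873.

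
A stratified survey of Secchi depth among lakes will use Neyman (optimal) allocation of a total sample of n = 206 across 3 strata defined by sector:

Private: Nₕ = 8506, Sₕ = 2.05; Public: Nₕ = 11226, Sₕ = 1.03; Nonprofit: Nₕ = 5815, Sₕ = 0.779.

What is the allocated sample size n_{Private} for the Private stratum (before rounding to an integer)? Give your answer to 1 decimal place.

Neyman allocation: nₕ = n·NₕSₕ / Σⱼ NⱼSⱼ.
Σ NⱼSⱼ = 8506·2.05 + 11226·1.03 + 5815·0.779 = 33529.965.
n_{Private} = 206·8506·2.05 / 33529.965 = 107.1.

107.1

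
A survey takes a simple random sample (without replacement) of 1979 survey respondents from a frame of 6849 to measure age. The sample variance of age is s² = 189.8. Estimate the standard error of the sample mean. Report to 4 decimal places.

0.2611

Under SRS without replacement, Var(ȳ) = (1 − f)·s²/n with f = n/N = 1979/6849 = 0.28894729.
Var(ȳ) = (1 − 0.28894729)·189.8/1979 = 0.71105271·0.095907024 = 0.068194949.
SE(ȳ) = √(0.068194949) = 0.2611.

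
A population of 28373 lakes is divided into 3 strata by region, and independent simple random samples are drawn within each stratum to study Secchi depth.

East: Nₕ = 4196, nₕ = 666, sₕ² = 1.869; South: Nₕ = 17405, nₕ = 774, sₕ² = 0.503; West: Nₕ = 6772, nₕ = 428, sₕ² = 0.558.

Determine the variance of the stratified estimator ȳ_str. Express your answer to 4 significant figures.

Var(ȳ_str) = Σₕ Wₕ²(1 − fₕ)sₕ²/nₕ with Wₕ = Nₕ/N, N = 28373.
East: Wₕ = 0.14788708; term = 0.14788708²·(1 − 0.15872259)·1.869/666 = 5.1633878 × 10^-5.
South: Wₕ = 0.61343531; term = 0.61343531²·(1 − 0.04446998)·0.503/774 = 2.336732 × 10^-4.
West: Wₕ = 0.23867762; term = 0.23867762²·(1 − 0.06320142)·0.558/428 = 6.9576093 × 10^-5.
Sum = 3.5488317 × 10^-4.

3.549 × 10^-4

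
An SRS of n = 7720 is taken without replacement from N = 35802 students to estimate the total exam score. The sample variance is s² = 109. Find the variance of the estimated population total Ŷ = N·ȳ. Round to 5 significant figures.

Var(Ŷ) = N²·Var(ȳ) = N²·(1 − n/N)·s²/n.
f = 7720/35802 = 0.21563041; Var(ȳ) = 0.78436959·109/7720 = 0.011074648.
Var(Ŷ) = 35802² · 0.011074648 = 1.4195298 × 10^7.

1.4195 × 10^7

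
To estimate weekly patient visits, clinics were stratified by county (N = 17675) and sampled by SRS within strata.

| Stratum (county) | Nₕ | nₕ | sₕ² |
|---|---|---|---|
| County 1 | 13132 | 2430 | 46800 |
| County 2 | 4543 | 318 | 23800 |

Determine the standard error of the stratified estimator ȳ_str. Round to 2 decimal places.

3.64

Var(ȳ_str) = Σₕ Wₕ²(1 − fₕ)sₕ²/nₕ with Wₕ = Nₕ/N, N = 17675.
County 1: Wₕ = 0.74297030; term = 0.74297030²·(1 − 0.18504417)·46800/2430 = 8.6639623.
County 2: Wₕ = 0.25702970; term = 0.25702970²·(1 − 0.06999780)·23800/318 = 4.5983333.
Sum = 13.262296.
SE = √(13.262296) = 3.64.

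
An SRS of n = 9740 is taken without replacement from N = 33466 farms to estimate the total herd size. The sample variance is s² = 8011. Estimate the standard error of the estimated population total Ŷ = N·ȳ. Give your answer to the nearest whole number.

Var(Ŷ) = N²·Var(ȳ) = N²·(1 − n/N)·s²/n.
f = 9740/33466 = 0.29104165; Var(ȳ) = 0.70895835·8011/9740 = 0.58310732.
Var(Ŷ) = 33466² · 0.58310732 = 6.5306455 × 10^8.
SE(Ŷ) = √(6.5306455 × 10^8) = 25555.

25555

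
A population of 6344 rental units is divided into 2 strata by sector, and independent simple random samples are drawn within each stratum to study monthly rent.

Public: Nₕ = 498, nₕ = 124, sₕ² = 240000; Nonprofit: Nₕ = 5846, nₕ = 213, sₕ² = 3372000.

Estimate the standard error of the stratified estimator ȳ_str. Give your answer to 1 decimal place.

Var(ȳ_str) = Σₕ Wₕ²(1 − fₕ)sₕ²/nₕ with Wₕ = Nₕ/N, N = 6344.
Public: Wₕ = 0.07849937; term = 0.07849937²·(1 − 0.24899598)·240000/124 = 8.9570326.
Nonprofit: Wₕ = 0.92150063; term = 0.92150063²·(1 − 0.03643517)·3372000/213 = 12953.293.
Sum = 12962.25.
SE = √(12962.25) = 113.9.

113.9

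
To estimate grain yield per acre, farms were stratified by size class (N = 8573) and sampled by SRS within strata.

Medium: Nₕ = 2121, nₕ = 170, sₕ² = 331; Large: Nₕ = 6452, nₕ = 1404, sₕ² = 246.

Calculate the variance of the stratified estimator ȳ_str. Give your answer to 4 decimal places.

0.1873

Var(ȳ_str) = Σₕ Wₕ²(1 − fₕ)sₕ²/nₕ with Wₕ = Nₕ/N, N = 8573.
Medium: Wₕ = 0.24740464; term = 0.24740464²·(1 − 0.08015087)·331/170 = 0.10962544.
Large: Wₕ = 0.75259536; term = 0.75259536²·(1 − 0.21760694)·246/1404 = 0.077645458.
Sum = 0.1872709.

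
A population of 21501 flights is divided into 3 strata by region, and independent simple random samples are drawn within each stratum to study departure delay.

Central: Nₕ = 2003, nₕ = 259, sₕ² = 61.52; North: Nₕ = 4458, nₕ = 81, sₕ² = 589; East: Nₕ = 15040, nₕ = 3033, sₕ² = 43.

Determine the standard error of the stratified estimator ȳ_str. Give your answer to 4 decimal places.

Var(ȳ_str) = Σₕ Wₕ²(1 − fₕ)sₕ²/nₕ with Wₕ = Nₕ/N, N = 21501.
Central: Wₕ = 0.09315846; term = 0.09315846²·(1 − 0.12930604)·61.52/259 = 0.0017948439.
North: Wₕ = 0.20733919; term = 0.20733919²·(1 − 0.01816958)·589/81 = 0.30692309.
East: Wₕ = 0.69950235; term = 0.69950235²·(1 − 0.20166223)·43/3033 = 0.0055381036.
Sum = 0.31425604.
SE = √(0.31425604) = 0.5606.

0.5606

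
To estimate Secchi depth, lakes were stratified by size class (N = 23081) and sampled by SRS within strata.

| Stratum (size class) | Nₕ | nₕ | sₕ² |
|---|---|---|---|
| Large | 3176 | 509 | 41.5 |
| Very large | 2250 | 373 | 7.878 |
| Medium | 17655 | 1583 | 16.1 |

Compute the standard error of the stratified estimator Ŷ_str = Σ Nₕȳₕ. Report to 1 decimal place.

1914.6

Var(Ŷ_str) = Σₕ Nₕ²(1 − fₕ)sₕ²/nₕ.
Large: 3176²·(1 − 509/3176)·41.5/509 = 690611.53.
Very large: 2250²·(1 − 373/2250)·7.878/373 = 89197.757.
Medium: 17655²·(1 − 1583/17655)·16.1/1583 = 2.8859088 × 10^6.
Sum = 3.6657181 × 10^6.
SE = √(3.6657181 × 10^6) = 1914.6.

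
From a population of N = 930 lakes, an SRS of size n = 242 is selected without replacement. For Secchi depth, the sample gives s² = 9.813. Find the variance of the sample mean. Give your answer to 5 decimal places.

0.03000

Under SRS without replacement, Var(ȳ) = (1 − f)·s²/n with f = n/N = 242/930 = 0.26021505.
Var(ȳ) = (1 − 0.26021505)·9.813/242 = 0.73978495·0.040549587 = 0.029997974.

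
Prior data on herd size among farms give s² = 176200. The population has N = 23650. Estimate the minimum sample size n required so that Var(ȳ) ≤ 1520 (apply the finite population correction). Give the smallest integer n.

116

Without fpc, n₀ = s²/D = 176200/1520 = 115.9211.
With fpc, (1 − n/N)·s²/n ≤ D requires n ≥ n₀/(1 + n₀/N) = 115.9211/(1 + 115.9211/23650) = 115.3557.
Rounding up, n = 116.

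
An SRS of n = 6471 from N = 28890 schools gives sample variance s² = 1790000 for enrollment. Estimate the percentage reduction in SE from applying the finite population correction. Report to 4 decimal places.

11.9084

f = n/N = 6471/28890 = 0.22398754.
SE_no-fpc = √(s²/n) = 16.63186; SE_fpc = √((1−f)s²/n) = 14.651266.
Ratio = √(1−f) = 0.88091569. Reduction = 100·(1 − 0.88091569) = 11.9084%.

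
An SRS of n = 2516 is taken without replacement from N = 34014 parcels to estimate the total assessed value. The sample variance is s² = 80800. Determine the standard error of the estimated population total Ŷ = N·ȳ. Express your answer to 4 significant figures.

185500

Var(Ŷ) = N²·Var(ȳ) = N²·(1 − n/N)·s²/n.
f = 2516/34014 = 0.07396954; Var(ȳ) = 0.92603046·80800/2516 = 29.738975.
Var(Ŷ) = 34014² · 29.738975 = 3.4406572 × 10^10.
SE(Ŷ) = √(3.4406572 × 10^10) = 185500.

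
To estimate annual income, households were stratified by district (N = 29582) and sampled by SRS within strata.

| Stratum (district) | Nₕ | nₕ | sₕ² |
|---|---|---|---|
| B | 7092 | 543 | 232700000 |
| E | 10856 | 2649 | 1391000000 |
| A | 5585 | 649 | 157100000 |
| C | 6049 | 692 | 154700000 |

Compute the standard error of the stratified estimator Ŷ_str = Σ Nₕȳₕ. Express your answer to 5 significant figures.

8.9781 × 10^6

Var(Ŷ_str) = Σₕ Nₕ²(1 − fₕ)sₕ²/nₕ.
B: 7092²·(1 − 543/7092)·232700000/543 = 1.9903996 × 10^13.
E: 10856²·(1 − 2649/10856)·1391000000/2649 = 4.6784225 × 10^13.
A: 5585²·(1 − 649/5585)·157100000/649 = 6.6731336 × 10^12.
C: 6049²·(1 − 692/6049)·154700000/692 = 7.2441836 × 10^12.
Sum = 8.0605538 × 10^13.
SE = √(8.0605538 × 10^13) = 8.9781 × 10^6.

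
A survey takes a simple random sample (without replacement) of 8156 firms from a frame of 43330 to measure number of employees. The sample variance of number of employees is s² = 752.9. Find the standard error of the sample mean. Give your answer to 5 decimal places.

Under SRS without replacement, Var(ȳ) = (1 − f)·s²/n with f = n/N = 8156/43330 = 0.18822986.
Var(ȳ) = (1 − 0.18822986)·752.9/8156 = 0.81177014·0.092312408 = 0.074936456.
SE(ȳ) = √(0.074936456) = 0.27375.

0.27375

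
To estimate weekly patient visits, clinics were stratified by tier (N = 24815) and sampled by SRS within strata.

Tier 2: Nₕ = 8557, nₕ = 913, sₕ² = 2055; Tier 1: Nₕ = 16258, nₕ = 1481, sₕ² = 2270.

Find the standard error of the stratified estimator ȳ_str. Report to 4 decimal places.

0.9149

Var(ȳ_str) = Σₕ Wₕ²(1 − fₕ)sₕ²/nₕ with Wₕ = Nₕ/N, N = 24815.
Tier 2: Wₕ = 0.34483175; term = 0.34483175²·(1 − 0.10669627)·2055/913 = 0.2390863.
Tier 1: Wₕ = 0.65516825; term = 0.65516825²·(1 − 0.09109362)·2270/1481 = 0.59799236.
Sum = 0.83707866.
SE = √(0.83707866) = 0.9149.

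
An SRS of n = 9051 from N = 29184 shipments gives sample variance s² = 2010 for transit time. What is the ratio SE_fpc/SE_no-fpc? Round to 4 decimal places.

0.8306

f = n/N = 9051/29184 = 0.31013569.
SE_no-fpc = √(s²/n) = 0.47124825; SE_fpc = √((1−f)s²/n) = 0.3914097.
Ratio = √(1−f) = 0.83058071.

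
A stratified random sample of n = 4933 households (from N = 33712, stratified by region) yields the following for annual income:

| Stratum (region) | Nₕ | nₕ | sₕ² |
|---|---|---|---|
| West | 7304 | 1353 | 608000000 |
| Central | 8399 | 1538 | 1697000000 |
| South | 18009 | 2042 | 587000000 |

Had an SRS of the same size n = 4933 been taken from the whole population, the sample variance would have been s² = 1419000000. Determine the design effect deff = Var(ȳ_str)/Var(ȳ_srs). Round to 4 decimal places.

0.5940

Var(ȳ_str) = Σ Wₕ²(1−fₕ)sₕ²/nₕ with Wₕ = Nₕ/33712:
  West: (7304/33712)²·(1−1353/7304)·608000000/1353 = 17186.501
  Central: (8399/33712)²·(1−1538/8399)·1697000000/1538 = 55946.313
  South: (18009/33712)²·(1−2042/18009)·587000000/2042 = 72732.121
  → Var(ȳ_str) = 145864.94.
Var(ȳ_srs) = (1 − 4933/33712)·1419000000/4933 = 245562.73.
deff = 145864.94 / 245562.73 = 0.5940.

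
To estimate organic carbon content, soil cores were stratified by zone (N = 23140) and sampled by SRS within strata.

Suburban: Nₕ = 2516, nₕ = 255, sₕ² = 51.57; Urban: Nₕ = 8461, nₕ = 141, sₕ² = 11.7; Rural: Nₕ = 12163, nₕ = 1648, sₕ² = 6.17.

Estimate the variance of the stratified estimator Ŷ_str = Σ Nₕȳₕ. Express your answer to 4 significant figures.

7.471 × 10^6

Var(Ŷ_str) = Σₕ Nₕ²(1 − fₕ)sₕ²/nₕ.
Suburban: 2516²·(1 − 255/2516)·51.57/255 = 1.1504511 × 10^6.
Urban: 8461²·(1 − 141/8461)·11.7/141 = 5.8413304 × 10^6.
Rural: 12163²·(1 − 1648/12163)·6.17/1648 = 478826.24.
Sum = 7.4706077 × 10^6.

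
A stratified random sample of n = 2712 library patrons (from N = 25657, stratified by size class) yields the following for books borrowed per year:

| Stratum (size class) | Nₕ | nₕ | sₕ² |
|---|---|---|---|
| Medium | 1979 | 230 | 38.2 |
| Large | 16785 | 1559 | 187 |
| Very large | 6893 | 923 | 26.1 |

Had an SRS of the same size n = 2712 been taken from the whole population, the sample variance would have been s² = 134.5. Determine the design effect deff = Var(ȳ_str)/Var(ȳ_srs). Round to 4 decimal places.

1.1095

Var(ȳ_str) = Σ Wₕ²(1−fₕ)sₕ²/nₕ with Wₕ = Nₕ/25657:
  Medium: (1979/25657)²·(1−230/1979)·38.2/230 = 8.732918 × 10^-4
  Large: (16785/25657)²·(1−1559/16785)·187/1559 = 0.046568357
  Very large: (6893/25657)²·(1−923/6893)·26.1/923 = 0.0017677045
  → Var(ȳ_str) = 0.049209353.
Var(ȳ_srs) = (1 − 2712/25657)·134.5/2712 = 0.044352161.
deff = 0.049209353 / 0.044352161 = 1.1095.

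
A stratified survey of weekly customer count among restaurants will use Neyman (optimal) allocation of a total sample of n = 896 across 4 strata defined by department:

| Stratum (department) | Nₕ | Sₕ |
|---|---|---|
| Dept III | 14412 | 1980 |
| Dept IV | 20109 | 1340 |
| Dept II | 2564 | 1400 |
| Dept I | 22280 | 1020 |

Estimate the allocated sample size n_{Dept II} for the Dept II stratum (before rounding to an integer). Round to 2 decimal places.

Neyman allocation: nₕ = n·NₕSₕ / Σⱼ NⱼSⱼ.
Σ NⱼSⱼ = 14412·1980 + 20109·1340 + 2564·1400 + 22280·1020 = 8.179702 × 10^7.
n_{Dept II} = 896·2564·1400 / (8.179702 × 10^7) = 39.32.

39.32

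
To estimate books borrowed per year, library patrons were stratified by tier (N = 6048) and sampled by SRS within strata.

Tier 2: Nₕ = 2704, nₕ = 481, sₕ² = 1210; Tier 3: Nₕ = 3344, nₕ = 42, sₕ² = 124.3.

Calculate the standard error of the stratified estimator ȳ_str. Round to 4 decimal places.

Var(ȳ_str) = Σₕ Wₕ²(1 − fₕ)sₕ²/nₕ with Wₕ = Nₕ/N, N = 6048.
Tier 2: Wₕ = 0.44708995; term = 0.44708995²·(1 − 0.17788462)·1210/481 = 0.41339277.
Tier 3: Wₕ = 0.55291005; term = 0.55291005²·(1 − 0.01255981)·124.3/42 = 0.89339108.
Sum = 1.3067839.
SE = √(1.3067839) = 1.1431.

1.1431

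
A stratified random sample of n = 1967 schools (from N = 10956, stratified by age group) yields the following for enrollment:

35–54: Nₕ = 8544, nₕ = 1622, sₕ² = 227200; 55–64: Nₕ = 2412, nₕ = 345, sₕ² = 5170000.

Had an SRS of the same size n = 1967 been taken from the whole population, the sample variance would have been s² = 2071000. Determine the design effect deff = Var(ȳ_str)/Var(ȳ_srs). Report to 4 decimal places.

Var(ȳ_str) = Σ Wₕ²(1−fₕ)sₕ²/nₕ with Wₕ = Nₕ/10956:
  35–54: (8544/10956)²·(1−1622/8544)·227200/1622 = 69.015441
  55–64: (2412/10956)²·(1−345/2412)·5170000/345 = 622.42235
  → Var(ȳ_str) = 691.43779.
Var(ȳ_srs) = (1 − 1967/10956)·2071000/1967 = 863.84355.
deff = 691.43779 / 863.84355 = 0.8004.

0.8004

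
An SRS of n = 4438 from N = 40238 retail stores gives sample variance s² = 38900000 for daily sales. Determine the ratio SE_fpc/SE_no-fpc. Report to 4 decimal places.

0.9432

f = n/N = 4438/40238 = 0.11029375.
SE_no-fpc = √(s²/n) = 93.622698; SE_fpc = √((1−f)s²/n) = 88.308899.
Ratio = √(1−f) = 0.94324241.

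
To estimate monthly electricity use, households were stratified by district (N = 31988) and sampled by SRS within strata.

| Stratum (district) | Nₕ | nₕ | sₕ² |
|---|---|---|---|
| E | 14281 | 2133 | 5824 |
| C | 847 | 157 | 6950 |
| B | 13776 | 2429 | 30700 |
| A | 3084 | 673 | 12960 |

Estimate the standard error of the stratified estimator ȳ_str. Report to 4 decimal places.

Var(ȳ_str) = Σₕ Wₕ²(1 − fₕ)sₕ²/nₕ with Wₕ = Nₕ/N, N = 31988.
E: Wₕ = 0.44644867; term = 0.44644867²·(1 − 0.14935929)·5824/2133 = 0.4629347.
C: Wₕ = 0.02647868; term = 0.02647868²·(1 − 0.18536009)·6950/157 = 0.025283866.
B: Wₕ = 0.43066150; term = 0.43066150²·(1 − 0.17632114)·30700/2429 = 1.9308159.
A: Wₕ = 0.09641115; term = 0.09641115²·(1 − 0.21822309)·12960/673 = 0.13993532.
Sum = 2.5589698.
SE = √(2.5589698) = 1.5997.

1.5997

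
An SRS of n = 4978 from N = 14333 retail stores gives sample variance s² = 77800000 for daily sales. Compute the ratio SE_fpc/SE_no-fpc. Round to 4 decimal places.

f = n/N = 4978/14333 = 0.34731040.
SE_no-fpc = √(s²/n) = 125.01507; SE_fpc = √((1−f)s²/n) = 100.99868.
Ratio = √(1−f) = 0.80789207.

0.8079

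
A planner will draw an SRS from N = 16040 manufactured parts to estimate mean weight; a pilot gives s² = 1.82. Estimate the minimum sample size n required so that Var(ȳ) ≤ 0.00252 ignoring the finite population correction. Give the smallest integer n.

Without fpc, n₀ = s²/D = 1.82/0.00252 = 722.2222.
Rounding up, n = 723.

723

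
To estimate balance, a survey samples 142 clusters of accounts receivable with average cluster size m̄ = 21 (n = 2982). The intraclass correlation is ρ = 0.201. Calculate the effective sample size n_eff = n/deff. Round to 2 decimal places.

594.02

deff = 1 + (21 − 1)·0.201 = 1 + 4.02 = 5.02.
n_eff = 2982 / 5.02 = 594.02.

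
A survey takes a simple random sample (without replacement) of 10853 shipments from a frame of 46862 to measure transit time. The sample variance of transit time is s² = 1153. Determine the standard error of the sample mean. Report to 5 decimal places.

Under SRS without replacement, Var(ȳ) = (1 − f)·s²/n with f = n/N = 10853/46862 = 0.23159490.
Var(ȳ) = (1 − 0.23159490)·1153/10853 = 0.76840510·0.10623791 = 0.08163375.
SE(ȳ) = √(0.08163375) = 0.28572.

0.28572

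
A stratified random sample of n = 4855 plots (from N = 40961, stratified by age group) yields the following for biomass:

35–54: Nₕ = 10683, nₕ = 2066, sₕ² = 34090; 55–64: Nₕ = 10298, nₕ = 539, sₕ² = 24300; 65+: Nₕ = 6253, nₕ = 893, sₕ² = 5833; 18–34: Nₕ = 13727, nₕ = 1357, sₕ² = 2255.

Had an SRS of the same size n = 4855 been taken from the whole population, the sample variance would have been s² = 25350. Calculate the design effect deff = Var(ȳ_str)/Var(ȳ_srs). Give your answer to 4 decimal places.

Var(ȳ_str) = Σ Wₕ²(1−fₕ)sₕ²/nₕ with Wₕ = Nₕ/40961:
  35–54: (10683/40961)²·(1−2066/10683)·34090/2066 = 0.90532581
  55–64: (10298/40961)²·(1−539/10298)·24300/539 = 2.7004405
  65+: (6253/40961)²·(1−893/6253)·5833/893 = 0.13048261
  18–34: (13727/40961)²·(1−1357/13727)·2255/1357 = 0.16817868
  → Var(ȳ_str) = 3.9044276.
Var(ȳ_srs) = (1 − 4855/40961)·25350/4855 = 4.6025398.
deff = 3.9044276 / 4.6025398 = 0.8483.

0.8483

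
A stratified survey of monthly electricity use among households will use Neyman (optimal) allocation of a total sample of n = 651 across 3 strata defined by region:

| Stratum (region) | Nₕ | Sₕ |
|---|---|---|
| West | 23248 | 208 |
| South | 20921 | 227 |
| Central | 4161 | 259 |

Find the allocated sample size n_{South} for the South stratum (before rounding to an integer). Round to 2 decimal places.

Neyman allocation: nₕ = n·NₕSₕ / Σⱼ NⱼSⱼ.
Σ NⱼSⱼ = 23248·208 + 20921·227 + 4161·259 = 1.066235 × 10^7.
n_{South} = 651·20921·227 / (1.066235 × 10^7) = 289.96.

289.96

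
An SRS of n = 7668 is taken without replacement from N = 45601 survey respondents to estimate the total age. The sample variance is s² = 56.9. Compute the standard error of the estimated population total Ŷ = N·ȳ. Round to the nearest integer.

3583

Var(Ŷ) = N²·Var(ȳ) = N²·(1 − n/N)·s²/n.
f = 7668/45601 = 0.16815421; Var(ȳ) = 0.83184579·56.9/7668 = 0.006172669.
Var(Ŷ) = 45601² · 0.006172669 = 1.2835764 × 10^7.
SE(Ŷ) = √(1.2835764 × 10^7) = 3583.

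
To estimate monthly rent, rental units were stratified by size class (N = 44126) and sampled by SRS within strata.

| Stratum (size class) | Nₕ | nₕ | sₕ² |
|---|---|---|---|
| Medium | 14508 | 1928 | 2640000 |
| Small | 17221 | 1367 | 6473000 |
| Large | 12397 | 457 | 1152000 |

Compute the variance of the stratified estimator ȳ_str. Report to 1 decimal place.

983.9

Var(ȳ_str) = Σₕ Wₕ²(1 − fₕ)sₕ²/nₕ with Wₕ = Nₕ/N, N = 44126.
Medium: Wₕ = 0.32878575; term = 0.32878575²·(1 − 0.13289220)·2640000/1928 = 128.35003.
Small: Wₕ = 0.39026878; term = 0.39026878²·(1 − 0.07937983)·6473000/1367 = 663.96501.
Large: Wₕ = 0.28094547; term = 0.28094547²·(1 − 0.03686376)·1152000/457 = 191.63202.
Sum = 983.94706.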